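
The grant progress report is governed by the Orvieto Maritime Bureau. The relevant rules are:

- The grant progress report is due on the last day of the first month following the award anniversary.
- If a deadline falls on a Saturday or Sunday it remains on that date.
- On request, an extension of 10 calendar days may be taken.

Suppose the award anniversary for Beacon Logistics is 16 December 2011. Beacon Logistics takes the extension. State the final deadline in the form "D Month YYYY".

1 month after 16 December 2011 falls in January 2012; the last day of that month is 31 January 2012.
No adjustment is made for weekends or holidays, so 31 January 2012 stands.
Applying the 10-calendar-day extension: 31 January 2012 + 10 days = 10 February 2012.
10 February 2012 falls on a Friday. The rules make no weekend/holiday allowance, so it remains 10 February 2012.
Final deadline: 10 February 2012.

10 February 2012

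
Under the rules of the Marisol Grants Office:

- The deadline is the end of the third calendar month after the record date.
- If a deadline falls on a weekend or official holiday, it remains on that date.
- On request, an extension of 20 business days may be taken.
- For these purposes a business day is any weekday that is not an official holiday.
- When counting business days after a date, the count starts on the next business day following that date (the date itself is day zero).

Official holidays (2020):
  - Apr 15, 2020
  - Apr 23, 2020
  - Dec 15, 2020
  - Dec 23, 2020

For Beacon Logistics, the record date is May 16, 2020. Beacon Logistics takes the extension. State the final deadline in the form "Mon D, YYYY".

Sep 28, 2020

The third month after May 16, 2020 is August 2020, whose last day is Aug 31, 2020.
No adjustment is made for weekends or holidays, so Aug 31, 2020 stands.
Counting 20 further business days from Aug 31, 2020 reaches Sep 28, 2020.
Sep 28, 2020 is a Monday; no weekend or holiday adjustment applies.
Deadline: Sep 28, 2020.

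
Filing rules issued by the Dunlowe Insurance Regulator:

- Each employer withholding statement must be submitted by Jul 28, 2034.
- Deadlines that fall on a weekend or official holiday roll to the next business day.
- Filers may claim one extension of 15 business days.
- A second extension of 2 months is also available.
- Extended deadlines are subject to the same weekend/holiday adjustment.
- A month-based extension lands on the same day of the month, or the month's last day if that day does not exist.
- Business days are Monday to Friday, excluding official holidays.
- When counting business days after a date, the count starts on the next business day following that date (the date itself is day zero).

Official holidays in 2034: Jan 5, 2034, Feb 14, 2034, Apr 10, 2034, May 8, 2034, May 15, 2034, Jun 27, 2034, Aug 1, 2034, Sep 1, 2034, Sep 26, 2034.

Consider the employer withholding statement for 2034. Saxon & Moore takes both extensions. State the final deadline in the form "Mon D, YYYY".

Oct 23, 2034

The statutory due date is Jul 28, 2034.
Jul 28, 2034 is a Friday and not a listed holiday, so it stands.
Applying the 15-business-day extension: 15 business days after Jul 28, 2034 is Aug 21, 2034.
Aug 21, 2034 falls on a Monday, which is a business day, so no adjustment is needed.
Add 2 months to Aug 21, 2034: Oct 21, 2034.
Oct 21, 2034 is a Saturday; the next business day is Oct 23, 2034 (Monday).
So the filing is due Oct 23, 2034.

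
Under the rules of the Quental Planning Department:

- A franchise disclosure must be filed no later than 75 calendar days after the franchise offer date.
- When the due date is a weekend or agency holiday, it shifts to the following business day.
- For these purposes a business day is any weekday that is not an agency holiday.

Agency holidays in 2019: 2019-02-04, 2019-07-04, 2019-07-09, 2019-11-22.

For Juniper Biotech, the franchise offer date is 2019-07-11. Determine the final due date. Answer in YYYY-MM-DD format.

Adding 75 calendar days to 2019-07-11 gives 2019-09-24.
Since 2019-09-24 is a Tuesday and not a holiday, the date is unchanged.
Deadline: 2019-09-24.

2019-09-24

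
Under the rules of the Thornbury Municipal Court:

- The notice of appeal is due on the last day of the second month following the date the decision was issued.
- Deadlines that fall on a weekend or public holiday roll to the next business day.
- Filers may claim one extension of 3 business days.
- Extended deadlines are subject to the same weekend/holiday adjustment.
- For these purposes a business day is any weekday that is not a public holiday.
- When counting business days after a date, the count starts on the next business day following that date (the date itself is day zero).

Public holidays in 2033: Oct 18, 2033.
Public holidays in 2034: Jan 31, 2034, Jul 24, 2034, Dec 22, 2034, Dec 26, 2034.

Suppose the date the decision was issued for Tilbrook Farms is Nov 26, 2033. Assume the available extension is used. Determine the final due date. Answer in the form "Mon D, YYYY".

Feb 6, 2034

2 months after Nov 26, 2033 is January 2034; that month ends on Jan 31, 2034.
Jan 31, 2034 is a listed holiday; the next business day is Feb 1, 2034 (Wednesday).
Counting 3 further business days from Feb 1, 2034 reaches Feb 6, 2034.
Feb 6, 2034 is a Monday and not a listed holiday, so it stands.
The final due date is Feb 6, 2034.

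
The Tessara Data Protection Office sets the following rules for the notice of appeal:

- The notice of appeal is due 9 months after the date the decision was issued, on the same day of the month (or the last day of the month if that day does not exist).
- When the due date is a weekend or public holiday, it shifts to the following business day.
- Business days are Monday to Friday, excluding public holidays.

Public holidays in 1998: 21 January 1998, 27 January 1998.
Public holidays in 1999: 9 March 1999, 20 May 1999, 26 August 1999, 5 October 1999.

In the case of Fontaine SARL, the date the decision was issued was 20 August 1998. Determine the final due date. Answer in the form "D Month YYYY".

Moving 9 months forward from 20 August 1998 on the corresponding day gives 20 May 1999.
20 May 1999 is a listed holiday, so it moves to the next business day, 21 May 1999 (Friday).
The final due date is 21 May 1999.

21 May 1999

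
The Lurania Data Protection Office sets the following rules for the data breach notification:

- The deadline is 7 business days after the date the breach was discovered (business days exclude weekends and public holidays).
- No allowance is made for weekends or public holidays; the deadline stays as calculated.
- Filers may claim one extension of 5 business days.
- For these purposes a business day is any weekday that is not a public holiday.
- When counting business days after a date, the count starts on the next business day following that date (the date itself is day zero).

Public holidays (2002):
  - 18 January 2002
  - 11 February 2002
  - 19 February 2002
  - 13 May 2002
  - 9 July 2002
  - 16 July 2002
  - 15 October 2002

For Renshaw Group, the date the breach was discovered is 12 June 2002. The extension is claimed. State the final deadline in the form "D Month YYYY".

28 June 2002

Counting 7 business days after 12 June 2002 (skipping weekends and listed holidays) reaches 21 June 2002.
21 June 2002 is a Friday; no weekend or holiday adjustment applies.
The 5-business-day extension runs from 21 June 2002 to 28 June 2002.
No adjustment is made for weekends or holidays, so 28 June 2002 stands.
Deadline: 28 June 2002.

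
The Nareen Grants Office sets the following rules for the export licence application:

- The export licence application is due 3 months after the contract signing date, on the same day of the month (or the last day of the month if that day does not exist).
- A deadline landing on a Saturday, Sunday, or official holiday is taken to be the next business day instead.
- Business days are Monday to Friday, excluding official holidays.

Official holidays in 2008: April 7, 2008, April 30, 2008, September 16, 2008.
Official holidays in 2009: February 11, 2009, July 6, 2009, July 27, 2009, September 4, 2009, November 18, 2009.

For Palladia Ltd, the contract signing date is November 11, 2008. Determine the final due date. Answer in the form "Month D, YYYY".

3 months from November 11, 2008 is February 11, 2009.
February 11, 2009 is a listed holiday, so it moves to the next business day, February 12, 2009 (Thursday).
The final due date is February 12, 2009.

February 12, 2009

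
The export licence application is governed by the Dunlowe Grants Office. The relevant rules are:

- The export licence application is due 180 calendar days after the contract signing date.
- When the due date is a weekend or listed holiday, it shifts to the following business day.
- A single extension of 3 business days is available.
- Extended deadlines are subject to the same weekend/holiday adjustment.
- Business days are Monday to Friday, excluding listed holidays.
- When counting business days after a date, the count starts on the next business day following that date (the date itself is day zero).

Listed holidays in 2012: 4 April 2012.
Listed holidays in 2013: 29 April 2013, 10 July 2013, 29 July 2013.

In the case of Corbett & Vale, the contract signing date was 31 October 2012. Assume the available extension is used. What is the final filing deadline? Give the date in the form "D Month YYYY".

Adding 180 calendar days to 31 October 2012 gives 29 April 2013.
Because 29 April 2013 is a listed holiday, the deadline becomes 30 April 2013 (Tuesday).
Counting 3 further business days from 30 April 2013 reaches 3 May 2013.
Since 3 May 2013 is a Friday and not a holiday, the date is unchanged.
Deadline: 3 May 2013.

3 May 2013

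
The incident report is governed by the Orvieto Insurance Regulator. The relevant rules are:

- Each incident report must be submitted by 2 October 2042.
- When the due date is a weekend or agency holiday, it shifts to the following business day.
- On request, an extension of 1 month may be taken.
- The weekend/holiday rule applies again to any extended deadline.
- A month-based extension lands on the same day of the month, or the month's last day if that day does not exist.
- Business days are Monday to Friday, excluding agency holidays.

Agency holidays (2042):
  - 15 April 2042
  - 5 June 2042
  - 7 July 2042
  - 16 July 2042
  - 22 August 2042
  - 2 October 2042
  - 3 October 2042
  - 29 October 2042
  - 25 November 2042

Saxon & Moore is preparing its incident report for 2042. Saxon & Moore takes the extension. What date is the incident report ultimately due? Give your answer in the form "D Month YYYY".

The stated deadline is 2 October 2042.
2 October 2042 falls on a listed holiday. Rolling to the next business day gives 6 October 2042, a Monday.
The 1 month extension carries 6 October 2042 to 6 November 2042.
6 November 2042 is a Thursday and not a listed holiday, so it stands.
Final deadline: 6 November 2042.

6 November 2042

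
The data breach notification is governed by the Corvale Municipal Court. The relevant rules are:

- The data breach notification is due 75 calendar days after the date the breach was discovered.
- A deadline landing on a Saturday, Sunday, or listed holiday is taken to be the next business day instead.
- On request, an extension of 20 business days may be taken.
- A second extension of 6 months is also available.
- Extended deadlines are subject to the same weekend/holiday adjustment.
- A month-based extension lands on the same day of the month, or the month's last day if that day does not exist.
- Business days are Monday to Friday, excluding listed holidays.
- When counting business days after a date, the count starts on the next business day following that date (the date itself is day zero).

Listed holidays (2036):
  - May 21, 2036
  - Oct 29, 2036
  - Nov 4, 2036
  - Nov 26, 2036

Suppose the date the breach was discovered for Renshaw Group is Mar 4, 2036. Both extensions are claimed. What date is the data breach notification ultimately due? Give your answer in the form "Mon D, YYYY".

Dec 17, 2036

75 calendar days after Mar 4, 2036 is May 18, 2036.
Because May 18, 2036 is a Sunday, the deadline becomes May 19, 2036 (Monday).
Counting 20 further business days from May 19, 2036 reaches Jun 17, 2036.
Since Jun 17, 2036 is a Tuesday and not a holiday, the date is unchanged.
Applying the 6 months extension: 6 months after Jun 17, 2036 is Dec 17, 2036.
Since Dec 17, 2036 is a Wednesday and not a holiday, the date is unchanged.
The final due date is Dec 17, 2036.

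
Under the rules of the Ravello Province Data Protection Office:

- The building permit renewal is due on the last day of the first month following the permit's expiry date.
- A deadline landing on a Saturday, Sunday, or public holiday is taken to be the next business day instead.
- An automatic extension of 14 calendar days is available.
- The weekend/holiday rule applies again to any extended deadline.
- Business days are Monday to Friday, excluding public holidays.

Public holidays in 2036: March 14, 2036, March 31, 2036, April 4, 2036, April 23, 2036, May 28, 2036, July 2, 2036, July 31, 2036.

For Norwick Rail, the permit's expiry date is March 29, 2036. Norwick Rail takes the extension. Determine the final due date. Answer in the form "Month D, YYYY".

May 14, 2036

1 month after March 29, 2036 is April 2036; that month ends on April 30, 2036.
April 30, 2036 falls on a Wednesday, which is a business day, so no adjustment is needed.
Add the 14 calendar-day extension to April 30, 2036: May 14, 2036.
May 14, 2036 falls on a Wednesday, which is a business day, so no adjustment is needed.
The final due date is May 14, 2036.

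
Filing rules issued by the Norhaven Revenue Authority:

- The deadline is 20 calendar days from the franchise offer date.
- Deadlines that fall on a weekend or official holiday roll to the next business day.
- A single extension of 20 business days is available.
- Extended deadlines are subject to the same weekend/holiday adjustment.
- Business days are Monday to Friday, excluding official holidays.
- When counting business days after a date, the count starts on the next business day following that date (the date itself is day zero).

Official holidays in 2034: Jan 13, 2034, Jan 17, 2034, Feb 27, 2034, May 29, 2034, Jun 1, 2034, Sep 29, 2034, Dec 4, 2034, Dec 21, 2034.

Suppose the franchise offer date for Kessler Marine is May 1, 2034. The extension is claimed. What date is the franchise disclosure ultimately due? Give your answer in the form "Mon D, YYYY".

From May 1, 2034, 20 calendar days later is May 21, 2034.
May 21, 2034 is a Sunday, so it moves to the next business day, May 22, 2034 (Monday).
The 20-business-day extension runs from May 22, 2034 to Jun 21, 2034.
Jun 21, 2034 is a Wednesday and not a listed holiday, so it stands.
Deadline: Jun 21, 2034.

Jun 21, 2034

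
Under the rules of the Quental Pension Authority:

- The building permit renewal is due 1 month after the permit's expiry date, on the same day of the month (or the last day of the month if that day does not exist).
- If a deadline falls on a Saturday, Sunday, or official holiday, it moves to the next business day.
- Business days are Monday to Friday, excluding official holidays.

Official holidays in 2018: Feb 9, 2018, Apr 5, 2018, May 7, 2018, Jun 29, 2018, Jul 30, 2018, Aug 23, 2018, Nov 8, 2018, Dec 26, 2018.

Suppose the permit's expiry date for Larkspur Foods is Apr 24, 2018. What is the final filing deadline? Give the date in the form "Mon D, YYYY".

May 24, 2018

1 month from Apr 24, 2018 is May 24, 2018.
May 24, 2018 (Thursday) is already a business day.
So the filing is due May 24, 2018.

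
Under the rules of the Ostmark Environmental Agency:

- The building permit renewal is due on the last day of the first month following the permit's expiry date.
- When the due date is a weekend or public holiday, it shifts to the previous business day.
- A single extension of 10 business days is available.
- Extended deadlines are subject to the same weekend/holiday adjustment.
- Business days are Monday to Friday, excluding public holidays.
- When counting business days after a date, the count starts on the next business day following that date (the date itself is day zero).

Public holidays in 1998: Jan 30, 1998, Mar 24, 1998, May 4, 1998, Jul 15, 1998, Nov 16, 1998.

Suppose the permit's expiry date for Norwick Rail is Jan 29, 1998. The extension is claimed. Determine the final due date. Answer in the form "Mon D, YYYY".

Mar 13, 1998

1 month after Jan 29, 1998 is February 1998; that month ends on Feb 28, 1998.
Feb 28, 1998 is a Saturday; the preceding business day is Feb 27, 1998 (Friday).
Applying the 10-business-day extension: 10 business days after Feb 27, 1998 is Mar 13, 1998.
Mar 13, 1998 (Friday) is already a business day.
Deadline: Mar 13, 1998.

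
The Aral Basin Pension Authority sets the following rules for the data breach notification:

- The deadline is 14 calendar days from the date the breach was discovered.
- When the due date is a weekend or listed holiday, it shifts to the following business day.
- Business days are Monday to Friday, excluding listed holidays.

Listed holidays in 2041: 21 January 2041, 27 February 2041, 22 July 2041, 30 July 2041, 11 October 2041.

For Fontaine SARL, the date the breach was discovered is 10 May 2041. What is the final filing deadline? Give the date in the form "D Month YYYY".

14 calendar days after 10 May 2041 is 24 May 2041.
24 May 2041 falls on a Friday, which is a business day, so no adjustment is needed.
The final due date is 24 May 2041.

24 May 2041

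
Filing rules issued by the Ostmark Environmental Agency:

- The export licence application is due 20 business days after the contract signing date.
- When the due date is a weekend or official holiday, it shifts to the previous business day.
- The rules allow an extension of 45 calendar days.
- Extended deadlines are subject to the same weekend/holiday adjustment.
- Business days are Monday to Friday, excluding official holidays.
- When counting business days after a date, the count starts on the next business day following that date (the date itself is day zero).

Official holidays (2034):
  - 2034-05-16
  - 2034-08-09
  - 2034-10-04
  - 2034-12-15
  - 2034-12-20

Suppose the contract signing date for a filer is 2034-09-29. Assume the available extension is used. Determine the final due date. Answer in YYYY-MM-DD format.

2034-12-14

20 business days after 2034-09-29, excluding weekends and holidays, is 2034-10-30.
Since 2034-10-30 is a Monday and not a holiday, the date is unchanged.
Add the 45 calendar-day extension to 2034-10-30: 2034-12-14.
Since 2034-12-14 is a Thursday and not a holiday, the date is unchanged.
Final deadline: 2034-12-14.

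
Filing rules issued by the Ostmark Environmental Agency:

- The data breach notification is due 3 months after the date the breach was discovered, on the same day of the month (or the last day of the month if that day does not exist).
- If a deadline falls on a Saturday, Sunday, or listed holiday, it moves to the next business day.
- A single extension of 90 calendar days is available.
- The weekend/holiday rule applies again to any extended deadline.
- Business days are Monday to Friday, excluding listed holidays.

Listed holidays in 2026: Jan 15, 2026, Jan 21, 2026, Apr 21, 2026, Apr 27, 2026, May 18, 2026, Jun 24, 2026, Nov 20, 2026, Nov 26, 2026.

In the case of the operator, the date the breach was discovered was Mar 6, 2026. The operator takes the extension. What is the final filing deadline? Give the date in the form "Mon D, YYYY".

Sep 7, 2026

Moving 3 months forward from Mar 6, 2026 on the corresponding day gives Jun 6, 2026.
Jun 6, 2026 falls on a Saturday. Rolling to the next business day gives Jun 8, 2026, a Monday.
With the 90-day extension, Jun 8, 2026 becomes Sep 6, 2026.
Because Sep 6, 2026 is a Sunday, the deadline becomes Sep 7, 2026 (Monday).
Final deadline: Sep 7, 2026.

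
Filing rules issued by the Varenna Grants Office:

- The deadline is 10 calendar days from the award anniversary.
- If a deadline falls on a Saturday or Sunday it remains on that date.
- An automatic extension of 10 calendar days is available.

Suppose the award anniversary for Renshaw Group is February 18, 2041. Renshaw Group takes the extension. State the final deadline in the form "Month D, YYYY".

Adding 10 calendar days to February 18, 2041 gives February 28, 2041.
No adjustment is made for weekends or holidays, so February 28, 2041 stands.
Applying the 10-calendar-day extension: February 28, 2041 + 10 days = March 10, 2041.
March 10, 2041 is a Sunday; no weekend or holiday adjustment applies.
Final deadline: March 10, 2041.

March 10, 2041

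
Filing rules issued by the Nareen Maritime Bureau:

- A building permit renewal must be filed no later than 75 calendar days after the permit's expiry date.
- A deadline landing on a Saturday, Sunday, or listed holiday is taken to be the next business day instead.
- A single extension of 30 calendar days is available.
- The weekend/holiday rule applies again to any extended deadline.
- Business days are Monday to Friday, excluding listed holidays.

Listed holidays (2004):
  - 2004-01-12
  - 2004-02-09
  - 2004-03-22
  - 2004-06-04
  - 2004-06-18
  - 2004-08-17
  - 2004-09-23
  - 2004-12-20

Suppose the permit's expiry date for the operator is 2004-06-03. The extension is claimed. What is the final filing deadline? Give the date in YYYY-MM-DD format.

Adding 75 calendar days to 2004-06-03 gives 2004-08-17.
2004-08-17 is a listed holiday, so it moves to the next business day, 2004-08-18 (Wednesday).
With the 30-day extension, 2004-08-18 becomes 2004-09-17.
2004-09-17 falls on a Friday, which is a business day, so no adjustment is needed.
Final deadline: 2004-09-17.

2004-09-17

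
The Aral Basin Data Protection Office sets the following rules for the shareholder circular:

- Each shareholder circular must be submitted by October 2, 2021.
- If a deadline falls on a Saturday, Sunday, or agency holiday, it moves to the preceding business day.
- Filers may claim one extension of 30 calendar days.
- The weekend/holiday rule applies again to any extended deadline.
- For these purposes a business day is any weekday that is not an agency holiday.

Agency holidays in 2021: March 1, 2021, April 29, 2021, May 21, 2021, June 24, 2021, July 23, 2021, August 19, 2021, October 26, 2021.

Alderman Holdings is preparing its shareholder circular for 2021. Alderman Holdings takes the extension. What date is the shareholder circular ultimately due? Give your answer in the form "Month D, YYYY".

October 29, 2021

Start from the fixed due date, October 2, 2021.
October 2, 2021 is a Saturday, so it moves to the preceding business day, October 1, 2021 (Friday).
Add the 30 calendar-day extension to October 1, 2021: October 31, 2021.
October 31, 2021 falls on a Sunday. Rolling to the preceding business day gives October 29, 2021, a Friday.
Deadline: October 29, 2021.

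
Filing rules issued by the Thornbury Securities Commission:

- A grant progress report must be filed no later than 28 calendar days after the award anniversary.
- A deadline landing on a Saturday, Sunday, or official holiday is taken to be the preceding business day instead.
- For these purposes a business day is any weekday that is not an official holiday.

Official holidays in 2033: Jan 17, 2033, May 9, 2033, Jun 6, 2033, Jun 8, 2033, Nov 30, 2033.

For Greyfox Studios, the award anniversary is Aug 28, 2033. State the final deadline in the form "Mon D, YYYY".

Adding 28 calendar days to Aug 28, 2033 gives Sep 25, 2033.
Sep 25, 2033 falls on a Sunday. Rolling to the preceding business day gives Sep 23, 2033, a Friday.
So the filing is due Sep 23, 2033.

Sep 23, 2033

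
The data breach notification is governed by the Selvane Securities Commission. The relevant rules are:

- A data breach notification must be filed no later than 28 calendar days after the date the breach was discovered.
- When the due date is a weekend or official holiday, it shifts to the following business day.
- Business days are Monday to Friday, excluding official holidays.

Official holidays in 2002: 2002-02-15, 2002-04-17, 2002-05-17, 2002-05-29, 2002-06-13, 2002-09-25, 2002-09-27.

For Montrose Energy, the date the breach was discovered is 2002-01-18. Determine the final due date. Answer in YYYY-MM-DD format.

2002-02-18

From 2002-01-18, 28 calendar days later is 2002-02-15.
2002-02-15 is a listed holiday, so it moves to the next business day, 2002-02-18 (Monday).
So the filing is due 2002-02-18.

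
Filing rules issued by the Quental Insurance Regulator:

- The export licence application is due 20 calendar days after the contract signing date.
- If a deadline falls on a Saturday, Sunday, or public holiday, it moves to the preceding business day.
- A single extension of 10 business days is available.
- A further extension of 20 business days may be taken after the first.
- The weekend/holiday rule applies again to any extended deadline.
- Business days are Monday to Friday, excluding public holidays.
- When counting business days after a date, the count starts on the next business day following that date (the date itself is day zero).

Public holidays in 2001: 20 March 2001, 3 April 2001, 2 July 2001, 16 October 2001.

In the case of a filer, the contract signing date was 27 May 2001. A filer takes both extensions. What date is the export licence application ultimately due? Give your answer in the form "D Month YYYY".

30 July 2001

Trigger date 27 May 2001 + 20 calendar days = 16 June 2001.
16 June 2001 is a Saturday, so it moves to the preceding business day, 15 June 2001 (Friday).
The 10-business-day extension runs from 15 June 2001 to 29 June 2001.
29 June 2001 (Friday) is already a business day.
The 20-business-day extension runs from 29 June 2001 to 30 July 2001.
30 July 2001 is a Monday and not a listed holiday, so it stands.
The final due date is 30 July 2001.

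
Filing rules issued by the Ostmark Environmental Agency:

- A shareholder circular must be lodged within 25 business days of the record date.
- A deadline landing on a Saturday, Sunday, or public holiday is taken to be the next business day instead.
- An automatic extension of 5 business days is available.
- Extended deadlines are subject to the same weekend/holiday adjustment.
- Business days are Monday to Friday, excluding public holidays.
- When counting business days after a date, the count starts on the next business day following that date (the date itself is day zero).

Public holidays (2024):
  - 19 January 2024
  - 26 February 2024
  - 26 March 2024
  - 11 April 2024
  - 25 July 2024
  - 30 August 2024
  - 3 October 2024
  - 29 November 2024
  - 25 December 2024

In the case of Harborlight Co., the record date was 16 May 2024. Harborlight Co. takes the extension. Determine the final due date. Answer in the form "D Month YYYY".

25 business days after 16 May 2024, excluding weekends and holidays, is 20 June 2024.
Since 20 June 2024 is a Thursday and not a holiday, the date is unchanged.
Counting 5 further business days from 20 June 2024 reaches 27 June 2024.
Since 27 June 2024 is a Thursday and not a holiday, the date is unchanged.
So the filing is due 27 June 2024.

27 June 2024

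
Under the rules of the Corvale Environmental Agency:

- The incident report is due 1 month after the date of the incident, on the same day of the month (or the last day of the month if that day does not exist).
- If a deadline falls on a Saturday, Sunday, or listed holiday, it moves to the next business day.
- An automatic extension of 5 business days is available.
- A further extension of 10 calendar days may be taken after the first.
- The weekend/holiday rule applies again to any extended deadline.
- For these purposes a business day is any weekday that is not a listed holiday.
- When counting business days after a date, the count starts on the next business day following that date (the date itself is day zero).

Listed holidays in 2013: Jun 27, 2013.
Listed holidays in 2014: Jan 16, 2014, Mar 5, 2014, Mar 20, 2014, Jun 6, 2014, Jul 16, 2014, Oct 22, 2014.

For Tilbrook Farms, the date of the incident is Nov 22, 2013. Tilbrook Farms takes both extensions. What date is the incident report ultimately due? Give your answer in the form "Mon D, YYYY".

Jan 9, 2014

1 month from Nov 22, 2013 is Dec 22, 2013.
Dec 22, 2013 is a Sunday; the next business day is Dec 23, 2013 (Monday).
The 5-business-day extension runs from Dec 23, 2013 to Dec 30, 2013.
Dec 30, 2013 is a Monday and not a listed holiday, so it stands.
With the 10-day extension, Dec 30, 2013 becomes Jan 9, 2014.
Since Jan 9, 2014 is a Thursday and not a holiday, the date is unchanged.
Deadline: Jan 9, 2014.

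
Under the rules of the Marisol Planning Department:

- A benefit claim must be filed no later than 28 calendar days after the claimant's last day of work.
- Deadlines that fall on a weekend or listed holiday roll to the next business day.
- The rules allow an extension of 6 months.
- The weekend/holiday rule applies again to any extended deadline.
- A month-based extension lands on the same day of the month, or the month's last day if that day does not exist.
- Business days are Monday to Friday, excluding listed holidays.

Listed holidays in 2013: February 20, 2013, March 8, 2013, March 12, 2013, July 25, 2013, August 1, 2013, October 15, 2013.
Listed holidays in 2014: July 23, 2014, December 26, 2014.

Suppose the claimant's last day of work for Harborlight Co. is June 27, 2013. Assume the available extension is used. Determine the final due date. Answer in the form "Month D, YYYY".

January 27, 2014

Trigger date June 27, 2013 + 28 calendar days = July 25, 2013.
Because July 25, 2013 is a listed holiday, the deadline becomes July 26, 2013 (Friday).
Applying the 6 months extension: 6 months after July 26, 2013 is January 26, 2014.
Because January 26, 2014 is a Sunday, the deadline becomes January 27, 2014 (Monday).
Deadline: January 27, 2014.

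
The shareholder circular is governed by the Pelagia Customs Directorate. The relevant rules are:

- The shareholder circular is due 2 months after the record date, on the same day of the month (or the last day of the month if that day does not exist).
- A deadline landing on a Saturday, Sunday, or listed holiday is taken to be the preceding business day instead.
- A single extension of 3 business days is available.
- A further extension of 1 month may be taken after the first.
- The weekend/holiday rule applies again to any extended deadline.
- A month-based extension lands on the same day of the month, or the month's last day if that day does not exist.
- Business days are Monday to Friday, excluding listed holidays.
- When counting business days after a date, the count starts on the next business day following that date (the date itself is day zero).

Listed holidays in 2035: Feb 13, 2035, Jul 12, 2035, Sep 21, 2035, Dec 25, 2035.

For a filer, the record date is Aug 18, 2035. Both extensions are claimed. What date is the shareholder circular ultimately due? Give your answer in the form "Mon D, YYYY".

2 months after Aug 18, 2035, on the same day of the month, is Oct 18, 2035.
Since Oct 18, 2035 is a Thursday and not a holiday, the date is unchanged.
Counting 3 further business days from Oct 18, 2035 reaches Oct 23, 2035.
Oct 23, 2035 is a Tuesday and not a listed holiday, so it stands.
Add 1 month to Oct 23, 2035: Nov 23, 2035.
Since Nov 23, 2035 is a Friday and not a holiday, the date is unchanged.
Deadline: Nov 23, 2035.

Nov 23, 2035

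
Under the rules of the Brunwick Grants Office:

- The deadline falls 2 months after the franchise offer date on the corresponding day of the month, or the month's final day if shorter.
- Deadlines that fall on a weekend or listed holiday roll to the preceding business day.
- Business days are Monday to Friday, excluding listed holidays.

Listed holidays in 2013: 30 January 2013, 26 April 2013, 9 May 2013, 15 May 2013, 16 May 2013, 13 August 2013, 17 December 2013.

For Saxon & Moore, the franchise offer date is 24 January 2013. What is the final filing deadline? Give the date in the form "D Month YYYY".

2 months after 24 January 2013, on the same day of the month, is 24 March 2013.
Because 24 March 2013 is a Sunday, the deadline becomes 22 March 2013 (Friday).
Deadline: 22 March 2013.

22 March 2013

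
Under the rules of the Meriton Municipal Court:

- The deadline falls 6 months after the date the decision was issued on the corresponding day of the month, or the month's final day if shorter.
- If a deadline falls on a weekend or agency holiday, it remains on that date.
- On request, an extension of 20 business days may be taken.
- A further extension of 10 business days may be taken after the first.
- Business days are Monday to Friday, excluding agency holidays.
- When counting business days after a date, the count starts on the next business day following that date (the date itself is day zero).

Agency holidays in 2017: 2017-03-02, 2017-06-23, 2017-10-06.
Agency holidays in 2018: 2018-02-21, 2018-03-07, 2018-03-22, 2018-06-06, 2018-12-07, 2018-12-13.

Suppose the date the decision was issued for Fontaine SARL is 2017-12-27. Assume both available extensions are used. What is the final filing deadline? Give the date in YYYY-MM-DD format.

6 months after 2017-12-27, on the same day of the month, is 2018-06-27.
2018-06-27 falls on a Wednesday. The rules make no weekend/holiday allowance, so it remains 2018-06-27.
Applying the 20-business-day extension: 20 business days after 2018-06-27 is 2018-07-25.
2018-07-25 falls on a Wednesday. The rules make no weekend/holiday allowance, so it remains 2018-07-25.
Counting 10 further business days from 2018-07-25 reaches 2018-08-08.
2018-08-08 falls on a Wednesday. The rules make no weekend/holiday allowance, so it remains 2018-08-08.
Final deadline: 2018-08-08.

2018-08-08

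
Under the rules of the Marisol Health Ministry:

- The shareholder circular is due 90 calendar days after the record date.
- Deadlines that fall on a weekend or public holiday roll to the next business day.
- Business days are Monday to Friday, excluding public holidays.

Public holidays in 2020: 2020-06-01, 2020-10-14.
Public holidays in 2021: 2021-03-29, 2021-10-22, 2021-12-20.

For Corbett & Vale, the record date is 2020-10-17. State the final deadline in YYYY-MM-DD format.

From 2020-10-17, 90 calendar days later is 2021-01-15.
2021-01-15 falls on a Friday, which is a business day, so no adjustment is needed.
Final deadline: 2021-01-15.

2021-01-15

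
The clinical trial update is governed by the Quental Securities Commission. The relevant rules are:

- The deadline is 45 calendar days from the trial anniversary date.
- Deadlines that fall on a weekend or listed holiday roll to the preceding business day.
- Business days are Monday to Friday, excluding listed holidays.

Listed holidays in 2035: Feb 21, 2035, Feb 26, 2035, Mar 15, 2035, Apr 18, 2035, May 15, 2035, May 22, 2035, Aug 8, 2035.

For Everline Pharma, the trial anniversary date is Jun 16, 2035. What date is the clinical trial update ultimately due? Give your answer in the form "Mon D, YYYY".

Jul 31, 2035

Adding 45 calendar days to Jun 16, 2035 gives Jul 31, 2035.
Jul 31, 2035 (Tuesday) is already a business day.
Final deadline: Jul 31, 2035.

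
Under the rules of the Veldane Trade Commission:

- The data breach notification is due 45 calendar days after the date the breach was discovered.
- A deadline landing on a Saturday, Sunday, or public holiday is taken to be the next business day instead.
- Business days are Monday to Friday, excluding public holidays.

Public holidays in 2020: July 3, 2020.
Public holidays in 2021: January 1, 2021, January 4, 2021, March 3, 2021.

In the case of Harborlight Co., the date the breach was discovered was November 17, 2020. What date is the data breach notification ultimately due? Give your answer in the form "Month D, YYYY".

45 calendar days after November 17, 2020 is January 1, 2021.
January 1, 2021 falls on a listed holiday. Rolling to the next business day gives January 5, 2021, a Tuesday.
Deadline: January 5, 2021.

January 5, 2021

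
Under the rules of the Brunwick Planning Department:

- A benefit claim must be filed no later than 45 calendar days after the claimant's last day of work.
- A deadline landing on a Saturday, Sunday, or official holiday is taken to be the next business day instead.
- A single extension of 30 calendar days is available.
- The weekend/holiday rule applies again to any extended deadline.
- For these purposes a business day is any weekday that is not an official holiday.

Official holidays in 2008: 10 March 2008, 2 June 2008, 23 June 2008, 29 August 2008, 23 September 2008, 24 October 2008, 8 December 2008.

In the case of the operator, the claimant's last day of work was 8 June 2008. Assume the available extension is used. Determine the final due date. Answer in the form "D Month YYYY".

45 calendar days after 8 June 2008 is 23 July 2008.
Since 23 July 2008 is a Wednesday and not a holiday, the date is unchanged.
With the 30-day extension, 23 July 2008 becomes 22 August 2008.
22 August 2008 falls on a Friday, which is a business day, so no adjustment is needed.
The final due date is 22 August 2008.

22 August 2008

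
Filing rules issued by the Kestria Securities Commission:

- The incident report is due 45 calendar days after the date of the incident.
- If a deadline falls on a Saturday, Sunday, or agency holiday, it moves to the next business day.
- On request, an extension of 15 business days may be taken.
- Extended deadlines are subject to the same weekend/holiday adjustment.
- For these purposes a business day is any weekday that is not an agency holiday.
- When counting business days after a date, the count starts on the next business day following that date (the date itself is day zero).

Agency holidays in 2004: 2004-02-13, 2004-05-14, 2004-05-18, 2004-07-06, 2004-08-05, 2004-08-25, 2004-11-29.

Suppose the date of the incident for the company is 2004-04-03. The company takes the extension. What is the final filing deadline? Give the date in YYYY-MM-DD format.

Adding 45 calendar days to 2004-04-03 gives 2004-05-18.
2004-05-18 is a listed holiday, so it moves to the next business day, 2004-05-19 (Wednesday).
Applying the 15-business-day extension: 15 business days after 2004-05-19 is 2004-06-09.
2004-06-09 is a Wednesday and not a listed holiday, so it stands.
Deadline: 2004-06-09.

2004-06-09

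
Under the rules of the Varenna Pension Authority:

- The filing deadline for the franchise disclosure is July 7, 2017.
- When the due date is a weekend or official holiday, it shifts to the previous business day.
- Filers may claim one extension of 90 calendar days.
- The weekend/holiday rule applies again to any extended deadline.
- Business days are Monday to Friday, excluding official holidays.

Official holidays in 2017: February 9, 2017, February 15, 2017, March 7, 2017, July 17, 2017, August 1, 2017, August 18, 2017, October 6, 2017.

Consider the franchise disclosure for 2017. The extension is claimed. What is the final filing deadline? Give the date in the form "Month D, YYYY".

October 5, 2017

The statutory due date is July 7, 2017.
Since July 7, 2017 is a Friday and not a holiday, the date is unchanged.
Add the 90 calendar-day extension to July 7, 2017: October 5, 2017.
October 5, 2017 is a Thursday and not a listed holiday, so it stands.
So the filing is due October 5, 2017.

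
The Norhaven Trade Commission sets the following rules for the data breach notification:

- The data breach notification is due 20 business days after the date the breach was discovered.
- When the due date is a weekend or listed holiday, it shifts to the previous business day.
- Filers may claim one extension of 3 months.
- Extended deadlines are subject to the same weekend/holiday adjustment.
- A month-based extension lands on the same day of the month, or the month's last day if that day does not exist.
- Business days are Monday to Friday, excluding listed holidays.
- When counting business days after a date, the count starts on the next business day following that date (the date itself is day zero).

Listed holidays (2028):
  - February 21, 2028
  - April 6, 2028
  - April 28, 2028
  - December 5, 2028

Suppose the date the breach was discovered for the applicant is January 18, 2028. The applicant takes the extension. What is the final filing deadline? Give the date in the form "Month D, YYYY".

May 15, 2028

Starting the day after January 18, 2028 and counting 20 business days lands on February 15, 2028.
February 15, 2028 is a Tuesday and not a listed holiday, so it stands.
Add 3 months to February 15, 2028: May 15, 2028.
May 15, 2028 falls on a Monday, which is a business day, so no adjustment is needed.
So the filing is due May 15, 2028.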